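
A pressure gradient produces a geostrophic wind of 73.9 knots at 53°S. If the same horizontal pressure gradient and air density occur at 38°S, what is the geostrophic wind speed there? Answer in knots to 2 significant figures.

With the same pressure gradient and density, V_g ∝ 1/f ∝ 1/sin φ.
V₂ = V₁ · sin φ₁ / sin φ₂ = 73.9 × sin 53° / sin 38°
V₂ = 73.9 × 0.7986/0.6157 = 96 knots

96 knots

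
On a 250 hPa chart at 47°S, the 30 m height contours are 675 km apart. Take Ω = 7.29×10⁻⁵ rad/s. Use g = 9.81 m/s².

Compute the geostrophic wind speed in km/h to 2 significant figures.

15 km/h

Coriolis parameter at 47°S:
f = 2Ω sin φ = 2 × 7.29×10⁻⁵ × sin 47° = 1.07×10⁻⁴ s⁻¹
Height gradient: |∂Z/∂n| = 30 m / 675000 m = 4.44×10⁻⁵
On a pressure surface, geostrophic balance gives V_g = (g/f)|∂Z/∂n|:
V_g = 9.81 × 4.44×10⁻⁵ / 1.07×10⁻⁴ = 4.09 m/s
Converting: 4.09 m/s × 3.6 = 15 km/h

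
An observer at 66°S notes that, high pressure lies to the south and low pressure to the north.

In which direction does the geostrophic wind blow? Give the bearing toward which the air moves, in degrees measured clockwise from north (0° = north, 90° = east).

270°

The pressure-gradient force points toward the north (bearing 000°).
Geostrophic balance: in the Southern Hemisphere the Coriolis force deflects motion to the left, so the geostrophic wind blows 90° to the left of the pressure-gradient force (low pressure on the right).
Rotating 000° by 90° counterclockwise gives 270° — the wind blows toward the west.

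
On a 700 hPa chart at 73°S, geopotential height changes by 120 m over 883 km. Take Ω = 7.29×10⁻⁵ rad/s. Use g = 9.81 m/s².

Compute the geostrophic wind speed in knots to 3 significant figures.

18.6 knots

Coriolis parameter at 73°S:
f = 2Ω sin φ = 2 × 7.29×10⁻⁵ × sin 73° = 1.39×10⁻⁴ s⁻¹
Height gradient: |∂Z/∂n| = 120 m / 883000 m = 1.36×10⁻⁴
On a pressure surface, geostrophic balance gives V_g = (g/f)|∂Z/∂n|:
V_g = 9.81 × 1.36×10⁻⁴ / 1.39×10⁻⁴ = 9.56 m/s
Converting: 9.56 m/s × 1.944 = 18.6 knots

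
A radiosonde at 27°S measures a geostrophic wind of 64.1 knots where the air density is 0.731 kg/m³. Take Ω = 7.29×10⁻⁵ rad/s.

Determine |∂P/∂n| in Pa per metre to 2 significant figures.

Coriolis parameter at 27°S:
f = 2Ω sin φ = 2 × 7.29×10⁻⁵ × sin 27° = 6.62×10⁻⁵ s⁻¹
Wind speed in SI: 64.1 knots = 33.0 m/s
Geostrophic balance rearranged: |∂P/∂n| = f ρ V_g
|∂P/∂n| = 6.62×10⁻⁵ × 0.731 × 33.0 = 1.60×10⁻³ Pa/m

1.6×10⁻³ Pa/m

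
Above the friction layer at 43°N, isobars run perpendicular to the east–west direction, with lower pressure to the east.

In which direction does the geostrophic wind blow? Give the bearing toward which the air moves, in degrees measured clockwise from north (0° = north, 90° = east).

The pressure-gradient force points toward the east (bearing 090°).
Geostrophic balance: in the Northern Hemisphere the Coriolis force deflects motion to the right, so the geostrophic wind blows 90° to the right of the pressure-gradient force (low pressure on the left).
Rotating 090° by 90° clockwise gives 180° — the wind blows toward the south.

180°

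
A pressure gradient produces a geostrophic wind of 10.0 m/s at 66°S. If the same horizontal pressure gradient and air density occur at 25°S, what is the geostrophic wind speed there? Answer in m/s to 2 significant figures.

With the same pressure gradient and density, V_g ∝ 1/f ∝ 1/sin φ.
V₂ = V₁ · sin φ₁ / sin φ₂ = 10.0 × sin 66° / sin 25°
V₂ = 10.0 × 0.9135/0.4226 = 22 m/s

22 m/s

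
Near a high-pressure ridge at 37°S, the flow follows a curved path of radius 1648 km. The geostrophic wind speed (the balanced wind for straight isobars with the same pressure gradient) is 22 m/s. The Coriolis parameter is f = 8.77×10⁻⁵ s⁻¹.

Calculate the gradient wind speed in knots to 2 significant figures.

53 knots

Around a high, pressure-gradient force acts outward with centrifugal, so Coriolis balances both:
fV = (1/ρ)|∂P/∂n| + V²/R  →  V² − fR·V + fR·V_g = 0
With fR = 8.77×10⁻⁵ × 1648×10³ m = 145 m/s:
V = [fR − √((fR)² − 4 fR V_g)]/2 = [145 − √(145² − 4×145×22)]/2 = 27.1 m/s
Supergeostrophic (V > V_g = 22 m/s), as expected around a high.
Converting: 27.1 m/s × 1.944 = 53 knots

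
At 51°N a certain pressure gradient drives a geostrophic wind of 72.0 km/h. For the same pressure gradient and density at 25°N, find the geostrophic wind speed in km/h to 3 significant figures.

132 km/h

With the same pressure gradient and density, V_g ∝ 1/f ∝ 1/sin φ.
V₂ = V₁ · sin φ₁ / sin φ₂ = 72.0 × sin 51° / sin 25°
V₂ = 72.0 × 0.7771/0.4226 = 132 km/h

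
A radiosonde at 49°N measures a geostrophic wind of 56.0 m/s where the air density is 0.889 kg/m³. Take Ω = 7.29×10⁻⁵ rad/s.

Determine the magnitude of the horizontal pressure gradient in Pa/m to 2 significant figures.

5.5×10⁻³ Pa/m

Coriolis parameter at 49°N:
f = 2Ω sin φ = 2 × 7.29×10⁻⁵ × sin 49° = 1.10×10⁻⁴ s⁻¹
Geostrophic balance rearranged: |∂P/∂n| = f ρ V_g
|∂P/∂n| = 1.10×10⁻⁴ × 0.889 × 56.0 = 5.48×10⁻³ Pa/m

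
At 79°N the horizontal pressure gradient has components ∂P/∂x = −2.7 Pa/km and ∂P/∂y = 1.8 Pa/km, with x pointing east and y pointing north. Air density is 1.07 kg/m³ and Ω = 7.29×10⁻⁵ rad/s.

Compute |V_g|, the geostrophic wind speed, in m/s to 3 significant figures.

21.2 m/s

Coriolis parameter at 79°N:
f = 2Ω sin φ = 2 × 7.29×10⁻⁵ × sin 79° = 1.43×10⁻⁴ s⁻¹
Component geostrophic relations (x east, y north):
u_g = −(1/(fρ)) ∂P/∂y,  v_g = (1/(fρ)) ∂P/∂x
u_g = −(1.8×10⁻³)/(1.43×10⁻⁴ × 1.07) = −11.8 m/s;  v_g = (−2.7×10⁻³)/(1.43×10⁻⁴ × 1.07) = −17.6 m/s
|V_g| = √(u_g² + v_g²) = 21.2 m/s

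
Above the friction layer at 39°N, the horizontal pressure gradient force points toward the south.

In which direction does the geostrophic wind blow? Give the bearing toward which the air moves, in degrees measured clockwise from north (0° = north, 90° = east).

The pressure-gradient force points toward the south (bearing 180°).
Geostrophic balance: in the Northern Hemisphere the Coriolis force deflects motion to the right, so the geostrophic wind blows 90° to the right of the pressure-gradient force (low pressure on the left).
Rotating 180° by 90° clockwise gives 270° — the wind blows toward the west.

270°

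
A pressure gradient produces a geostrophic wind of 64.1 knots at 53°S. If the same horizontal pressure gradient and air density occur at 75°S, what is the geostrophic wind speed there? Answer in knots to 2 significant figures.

53 knots

With the same pressure gradient and density, V_g ∝ 1/f ∝ 1/sin φ.
V₂ = V₁ · sin φ₁ / sin φ₂ = 64.1 × sin 53° / sin 75°
V₂ = 64.1 × 0.7986/0.9659 = 53 knots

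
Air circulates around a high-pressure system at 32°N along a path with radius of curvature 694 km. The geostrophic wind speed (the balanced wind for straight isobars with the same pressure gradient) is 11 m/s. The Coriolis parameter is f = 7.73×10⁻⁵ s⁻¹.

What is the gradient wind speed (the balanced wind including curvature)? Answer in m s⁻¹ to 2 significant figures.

15 m s⁻¹

Around a high, pressure-gradient force acts outward with centrifugal, so Coriolis balances both:
fV = (1/ρ)|∂P/∂n| + V²/R  →  V² − fR·V + fR·V_g = 0
With fR = 7.73×10⁻⁵ × 694×10³ m = 53.6 m/s:
V = [fR − √((fR)² − 4 fR V_g)]/2 = [53.6 − √(53.6² − 4×53.6×11)]/2 = 15.4 m/s
Supergeostrophic (V > V_g = 11 m/s), as expected around a high.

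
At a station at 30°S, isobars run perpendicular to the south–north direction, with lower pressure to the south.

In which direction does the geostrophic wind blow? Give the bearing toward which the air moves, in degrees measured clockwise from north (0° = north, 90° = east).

The pressure-gradient force points toward the south (bearing 180°).
Geostrophic balance: in the Southern Hemisphere the Coriolis force deflects motion to the left, so the geostrophic wind blows 90° to the left of the pressure-gradient force (low pressure on the right).
Rotating 180° by 90° counterclockwise gives 090° — the wind blows toward the east.

090°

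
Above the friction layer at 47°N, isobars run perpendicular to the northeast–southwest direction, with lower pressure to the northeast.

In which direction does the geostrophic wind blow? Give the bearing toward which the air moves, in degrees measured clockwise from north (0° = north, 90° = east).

135°

The pressure-gradient force points toward the northeast (bearing 045°).
Geostrophic balance: in the Northern Hemisphere the Coriolis force deflects motion to the right, so the geostrophic wind blows 90° to the right of the pressure-gradient force (low pressure on the left).
Rotating 045° by 90° clockwise gives 135° — the wind blows toward the southeast.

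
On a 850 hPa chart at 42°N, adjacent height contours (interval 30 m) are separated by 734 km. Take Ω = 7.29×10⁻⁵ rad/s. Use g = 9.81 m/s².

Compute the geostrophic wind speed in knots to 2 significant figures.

8.0 knots

Coriolis parameter at 42°N:
f = 2Ω sin φ = 2 × 7.29×10⁻⁵ × sin 42° = 9.76×10⁻⁵ s⁻¹
Height gradient: |∂Z/∂n| = 30 m / 734000 m = 4.09×10⁻⁵
On a pressure surface, geostrophic balance gives V_g = (g/f)|∂Z/∂n|:
V_g = 9.81 × 4.09×10⁻⁵ / 9.76×10⁻⁵ = 4.11 m/s
Converting: 4.11 m/s × 1.944 = 8.0 knots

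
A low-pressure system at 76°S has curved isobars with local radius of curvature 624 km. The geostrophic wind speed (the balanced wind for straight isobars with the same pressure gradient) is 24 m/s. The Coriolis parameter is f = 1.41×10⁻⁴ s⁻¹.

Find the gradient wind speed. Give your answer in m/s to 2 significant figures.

Around a low, centrifugal force acts outward with Coriolis, so pressure-gradient force balances both:
(1/ρ)|∂P/∂n| = fV + V²/R  →  V² + fR·V − fR·V_g = 0
With fR = 1.41×10⁻⁴ × 624×10³ m = 88.0 m/s:
V = [−fR + √((fR)² + 4 fR V_g)]/2 = [−88.0 + √(88.0² + 4×88.0×24)]/2 = 19.6 m/s
Subgeostrophic (V < V_g = 24 m/s), as expected around a low.

20 m/s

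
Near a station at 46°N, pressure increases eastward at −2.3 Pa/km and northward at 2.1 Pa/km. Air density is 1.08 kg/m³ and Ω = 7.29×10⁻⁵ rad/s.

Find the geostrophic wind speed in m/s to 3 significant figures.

27.5 m/s

Coriolis parameter at 46°N:
f = 2Ω sin φ = 2 × 7.29×10⁻⁵ × sin 46° = 1.05×10⁻⁴ s⁻¹
Component geostrophic relations (x east, y north):
u_g = −(1/(fρ)) ∂P/∂y,  v_g = (1/(fρ)) ∂P/∂x
u_g = −(2.1×10⁻³)/(1.05×10⁻⁴ × 1.08) = −18.5 m/s;  v_g = (−2.3×10⁻³)/(1.05×10⁻⁴ × 1.08) = −20.3 m/s
|V_g| = √(u_g² + v_g²) = 27.5 m/s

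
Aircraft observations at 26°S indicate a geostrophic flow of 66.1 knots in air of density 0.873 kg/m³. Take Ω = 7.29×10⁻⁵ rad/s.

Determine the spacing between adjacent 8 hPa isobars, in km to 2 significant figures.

420 km

Coriolis parameter at 26°S:
f = 2Ω sin φ = 2 × 7.29×10⁻⁵ × sin 26° = 6.39×10⁻⁵ s⁻¹
Wind speed in SI: 66.1 knots = 34.0 m/s
Geostrophic balance rearranged: |∂P/∂n| = f ρ V_g
|∂P/∂n| = 6.39×10⁻⁵ × 0.873 × 34.0 = 1.90×10⁻³ Pa/m
Isobar spacing: Δn = ΔP/|∂P/∂n| = 800 Pa / 1.90×10⁻³ Pa/m = 421635 m ≈ 420 km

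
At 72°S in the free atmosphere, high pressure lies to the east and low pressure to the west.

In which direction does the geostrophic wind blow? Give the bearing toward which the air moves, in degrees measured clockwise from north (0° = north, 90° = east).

180°

The pressure-gradient force points toward the west (bearing 270°).
Geostrophic balance: in the Southern Hemisphere the Coriolis force deflects motion to the left, so the geostrophic wind blows 90° to the left of the pressure-gradient force (low pressure on the right).
Rotating 270° by 90° counterclockwise gives 180° — the wind blows toward the south.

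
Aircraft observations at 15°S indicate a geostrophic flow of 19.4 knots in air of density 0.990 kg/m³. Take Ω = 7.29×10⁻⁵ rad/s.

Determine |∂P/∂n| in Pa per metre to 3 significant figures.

3.73×10⁻⁴ Pa/m

Coriolis parameter at 15°S:
f = 2Ω sin φ = 2 × 7.29×10⁻⁵ × sin 15° = 3.77×10⁻⁵ s⁻¹
Wind speed in SI: 19.4 knots = 9.98 m/s
Geostrophic balance rearranged: |∂P/∂n| = f ρ V_g
|∂P/∂n| = 3.77×10⁻⁵ × 0.990 × 9.98 = 3.73×10⁻⁴ Pa/m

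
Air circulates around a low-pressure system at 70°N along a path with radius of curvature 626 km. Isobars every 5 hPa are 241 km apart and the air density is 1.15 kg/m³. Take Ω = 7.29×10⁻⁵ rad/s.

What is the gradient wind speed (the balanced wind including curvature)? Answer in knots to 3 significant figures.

Coriolis parameter at 70°N:
f = 2Ω sin φ = 2 × 7.29×10⁻⁵ × sin 70° = 1.37×10⁻⁴ s⁻¹
Pressure gradient: |∂P/∂n| = 500 Pa / 241000 m = 2.07×10⁻³ Pa/m
Geostrophic speed: V_g = |∂P/∂n|/(fρ) = 2.07×10⁻³/(1.37×10⁻⁴ × 1.15) = 13.2 m/s
Around a low, centrifugal force acts outward with Coriolis, so pressure-gradient force balances both:
(1/ρ)|∂P/∂n| = fV + V²/R  →  V² + fR·V − fR·V_g = 0
With fR = 1.37×10⁻⁴ × 626×10³ m = 85.8 m/s:
V = [−fR + √((fR)² + 4 fR V_g)]/2 = [−85.8 + √(85.8² + 4×85.8×13.2)]/2 = 11.6 m/s
Subgeostrophic (V < V_g = 13.2 m/s), as expected around a low.
Converting: 11.6 m/s × 1.944 = 22.5 knots

22.5 knots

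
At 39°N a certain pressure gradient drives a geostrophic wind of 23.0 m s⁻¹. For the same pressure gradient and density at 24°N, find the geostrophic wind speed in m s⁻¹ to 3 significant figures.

35.6 m s⁻¹

With the same pressure gradient and density, V_g ∝ 1/f ∝ 1/sin φ.
V₂ = V₁ · sin φ₁ / sin φ₂ = 23.0 × sin 39° / sin 24°
V₂ = 23.0 × 0.6293/0.4067 = 35.6 m s⁻¹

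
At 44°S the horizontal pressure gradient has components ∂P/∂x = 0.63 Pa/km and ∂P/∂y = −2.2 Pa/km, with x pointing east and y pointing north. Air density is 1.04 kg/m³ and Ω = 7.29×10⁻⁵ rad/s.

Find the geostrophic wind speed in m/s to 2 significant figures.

Coriolis parameter at 44°S:
f = 2Ω sin φ = 2 × 7.29×10⁻⁵ × sin 44° = 1.01×10⁻⁴ s⁻¹
In the Southern Hemisphere f is negative: f = −1.01×10⁻⁴ s⁻¹.
Component geostrophic relations (x east, y north):
u_g = −(1/(fρ)) ∂P/∂y,  v_g = (1/(fρ)) ∂P/∂x
u_g = −(−2.2×10⁻³)/(−1.01×10⁻⁴ × 1.04) = −20.9 m/s;  v_g = (0.63×10⁻³)/(−1.01×10⁻⁴ × 1.04) = −5.98 m/s
|V_g| = √(u_g² + v_g²) = 21.7 m/s

22 m/s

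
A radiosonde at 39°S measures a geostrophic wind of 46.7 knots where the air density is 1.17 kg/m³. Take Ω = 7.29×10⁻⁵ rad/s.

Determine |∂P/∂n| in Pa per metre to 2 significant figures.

2.6×10⁻³ Pa/m

Coriolis parameter at 39°S:
f = 2Ω sin φ = 2 × 7.29×10⁻⁵ × sin 39° = 9.18×10⁻⁵ s⁻¹
Wind speed in SI: 46.7 knots = 24.0 m/s
Geostrophic balance rearranged: |∂P/∂n| = f ρ V_g
|∂P/∂n| = 9.18×10⁻⁵ × 1.17 × 24.0 = 2.58×10⁻³ Pa/m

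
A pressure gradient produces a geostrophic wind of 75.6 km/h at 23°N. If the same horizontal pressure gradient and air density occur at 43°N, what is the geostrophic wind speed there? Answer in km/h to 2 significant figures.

43 km/h

With the same pressure gradient and density, V_g ∝ 1/f ∝ 1/sin φ.
V₂ = V₁ · sin φ₁ / sin φ₂ = 75.6 × sin 23° / sin 43°
V₂ = 75.6 × 0.3907/0.6820 = 43 km/h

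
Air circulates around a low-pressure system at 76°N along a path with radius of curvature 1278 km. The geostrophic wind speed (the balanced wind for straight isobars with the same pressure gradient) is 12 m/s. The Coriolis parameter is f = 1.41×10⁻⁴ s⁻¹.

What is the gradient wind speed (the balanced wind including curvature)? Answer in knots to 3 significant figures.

Around a low, centrifugal force acts outward with Coriolis, so pressure-gradient force balances both:
(1/ρ)|∂P/∂n| = fV + V²/R  →  V² + fR·V − fR·V_g = 0
With fR = 1.41×10⁻⁴ × 1278×10³ m = 180 m/s:
V = [−fR + √((fR)² + 4 fR V_g)]/2 = [−180 + √(180² + 4×180×12)]/2 = 11.3 m/s
Subgeostrophic (V < V_g = 12 m/s), as expected around a low.
Converting: 11.3 m/s × 1.944 = 22.0 knots

22.0 knots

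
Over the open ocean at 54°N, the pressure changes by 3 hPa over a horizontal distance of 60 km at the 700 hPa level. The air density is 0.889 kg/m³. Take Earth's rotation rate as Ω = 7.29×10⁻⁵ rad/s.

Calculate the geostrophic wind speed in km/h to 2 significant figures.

Coriolis parameter at 54°N:
f = 2Ω sin φ = 2 × 7.29×10⁻⁵ × sin 54° = 1.18×10⁻⁴ s⁻¹
Pressure gradient: |∂P/∂n| = 300 Pa / 60000 m = 5.00×10⁻³ Pa/m
Geostrophic balance (pressure-gradient force = Coriolis force):
V_g = (1/(fρ)) |∂P/∂n| = 5.00×10⁻³ / (1.18×10⁻⁴ × 0.889) = 47.7 m/s
Converting: 47.7 m/s × 3.6 = 170 km/h

170 km/h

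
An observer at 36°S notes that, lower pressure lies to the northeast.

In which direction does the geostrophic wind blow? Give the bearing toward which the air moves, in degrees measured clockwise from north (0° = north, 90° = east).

315°

The pressure-gradient force points toward the northeast (bearing 045°).
Geostrophic balance: in the Southern Hemisphere the Coriolis force deflects motion to the left, so the geostrophic wind blows 90° to the left of the pressure-gradient force (low pressure on the right).
Rotating 045° by 90° counterclockwise gives 315° — the wind blows toward the northwest.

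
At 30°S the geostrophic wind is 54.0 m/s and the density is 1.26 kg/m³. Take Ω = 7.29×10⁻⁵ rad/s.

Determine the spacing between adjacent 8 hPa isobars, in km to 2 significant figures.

160 km

Coriolis parameter at 30°S:
f = 2Ω sin φ = 2 × 7.29×10⁻⁵ × sin 30° = 7.29×10⁻⁵ s⁻¹
Geostrophic balance rearranged: |∂P/∂n| = f ρ V_g
|∂P/∂n| = 7.29×10⁻⁵ × 1.26 × 54.0 = 4.96×10⁻³ Pa/m
Isobar spacing: Δn = ΔP/|∂P/∂n| = 800 Pa / 4.96×10⁻³ Pa/m = 161287 m ≈ 160 km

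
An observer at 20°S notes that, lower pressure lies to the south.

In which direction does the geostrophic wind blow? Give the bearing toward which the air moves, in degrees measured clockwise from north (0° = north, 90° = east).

The pressure-gradient force points toward the south (bearing 180°).
Geostrophic balance: in the Southern Hemisphere the Coriolis force deflects motion to the left, so the geostrophic wind blows 90° to the left of the pressure-gradient force (low pressure on the right).
Rotating 180° by 90° counterclockwise gives 090° — the wind blows toward the east.

090°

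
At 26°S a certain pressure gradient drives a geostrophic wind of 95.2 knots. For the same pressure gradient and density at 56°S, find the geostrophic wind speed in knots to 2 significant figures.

With the same pressure gradient and density, V_g ∝ 1/f ∝ 1/sin φ.
V₂ = V₁ · sin φ₁ / sin φ₂ = 95.2 × sin 26° / sin 56°
V₂ = 95.2 × 0.4384/0.8290 = 50 knots

50 knots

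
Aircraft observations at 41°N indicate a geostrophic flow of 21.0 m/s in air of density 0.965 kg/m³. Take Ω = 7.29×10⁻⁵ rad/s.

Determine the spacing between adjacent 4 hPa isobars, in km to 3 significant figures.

Coriolis parameter at 41°N:
f = 2Ω sin φ = 2 × 7.29×10⁻⁵ × sin 41° = 9.57×10⁻⁵ s⁻¹
Geostrophic balance rearranged: |∂P/∂n| = f ρ V_g
|∂P/∂n| = 9.57×10⁻⁵ × 0.965 × 21.0 = 1.94×10⁻³ Pa/m
Isobar spacing: Δn = ΔP/|∂P/∂n| = 400 Pa / 1.94×10⁻³ Pa/m = 206354 m ≈ 206 km

206 km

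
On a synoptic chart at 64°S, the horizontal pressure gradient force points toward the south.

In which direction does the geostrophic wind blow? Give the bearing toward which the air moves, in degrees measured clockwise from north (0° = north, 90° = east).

090°

The pressure-gradient force points toward the south (bearing 180°).
Geostrophic balance: in the Southern Hemisphere the Coriolis force deflects motion to the left, so the geostrophic wind blows 90° to the left of the pressure-gradient force (low pressure on the right).
Rotating 180° by 90° counterclockwise gives 090° — the wind blows toward the east.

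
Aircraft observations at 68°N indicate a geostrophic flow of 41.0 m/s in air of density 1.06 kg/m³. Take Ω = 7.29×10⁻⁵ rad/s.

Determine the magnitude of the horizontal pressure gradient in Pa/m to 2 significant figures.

5.9×10⁻³ Pa/m

Coriolis parameter at 68°N:
f = 2Ω sin φ = 2 × 7.29×10⁻⁵ × sin 68° = 1.35×10⁻⁴ s⁻¹
Geostrophic balance rearranged: |∂P/∂n| = f ρ V_g
|∂P/∂n| = 1.35×10⁻⁴ × 1.06 × 41.0 = 5.88×10⁻³ Pa/m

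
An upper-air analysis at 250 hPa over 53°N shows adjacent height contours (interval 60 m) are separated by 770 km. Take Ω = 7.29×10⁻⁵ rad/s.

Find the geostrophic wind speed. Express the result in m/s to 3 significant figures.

6.56 m/s

Coriolis parameter at 53°N:
f = 2Ω sin φ = 2 × 7.29×10⁻⁵ × sin 53° = 1.16×10⁻⁴ s⁻¹
Height gradient: |∂Z/∂n| = 60 m / 770000 m = 7.79×10⁻⁵
On a pressure surface, geostrophic balance gives V_g = (g/f)|∂Z/∂n|:
V_g = 9.81 × 7.79×10⁻⁵ / 1.16×10⁻⁴ = 6.56 m/s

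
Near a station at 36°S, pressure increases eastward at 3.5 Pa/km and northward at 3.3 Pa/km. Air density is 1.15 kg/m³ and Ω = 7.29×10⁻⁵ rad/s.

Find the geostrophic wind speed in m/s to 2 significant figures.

49 m/s

Coriolis parameter at 36°S:
f = 2Ω sin φ = 2 × 7.29×10⁻⁵ × sin 36° = 8.57×10⁻⁵ s⁻¹
In the Southern Hemisphere f is negative: f = −8.57×10⁻⁵ s⁻¹.
Component geostrophic relations (x east, y north):
u_g = −(1/(fρ)) ∂P/∂y,  v_g = (1/(fρ)) ∂P/∂x
u_g = −(3.3×10⁻³)/(−8.57×10⁻⁵ × 1.15) = 33.5 m/s;  v_g = (3.5×10⁻³)/(−8.57×10⁻⁵ × 1.15) = −35.5 m/s
|V_g| = √(u_g² + v_g²) = 48.8 m/s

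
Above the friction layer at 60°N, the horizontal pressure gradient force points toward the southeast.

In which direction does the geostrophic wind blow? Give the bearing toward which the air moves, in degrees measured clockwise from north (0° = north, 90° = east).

The pressure-gradient force points toward the southeast (bearing 135°).
Geostrophic balance: in the Northern Hemisphere the Coriolis force deflects motion to the right, so the geostrophic wind blows 90° to the right of the pressure-gradient force (low pressure on the left).
Rotating 135° by 90° clockwise gives 225° — the wind blows toward the southwest.

225°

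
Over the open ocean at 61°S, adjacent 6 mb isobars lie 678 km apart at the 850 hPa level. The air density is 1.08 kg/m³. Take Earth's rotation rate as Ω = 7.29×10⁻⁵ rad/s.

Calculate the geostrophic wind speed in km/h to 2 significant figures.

Coriolis parameter at 61°S:
f = 2Ω sin φ = 2 × 7.29×10⁻⁵ × sin 61° = 1.28×10⁻⁴ s⁻¹
Pressure gradient: |∂P/∂n| = 600 Pa / 678000 m = 8.85×10⁻⁴ Pa/m
Geostrophic balance (pressure-gradient force = Coriolis force):
V_g = (1/(fρ)) |∂P/∂n| = 8.85×10⁻⁴ / (1.28×10⁻⁴ × 1.08) = 6.43 m/s
Converting: 6.43 m/s × 3.6 = 23 km/h

23 km/h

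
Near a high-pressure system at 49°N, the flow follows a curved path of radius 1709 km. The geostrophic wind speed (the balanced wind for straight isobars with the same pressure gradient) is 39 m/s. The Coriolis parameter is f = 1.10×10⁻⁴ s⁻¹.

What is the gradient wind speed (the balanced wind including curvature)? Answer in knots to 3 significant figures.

Around a high, pressure-gradient force acts outward with centrifugal, so Coriolis balances both:
fV = (1/ρ)|∂P/∂n| + V²/R  →  V² − fR·V + fR·V_g = 0
With fR = 1.10×10⁻⁴ × 1709×10³ m = 188 m/s:
V = [fR − √((fR)² − 4 fR V_g)]/2 = [188 − √(188² − 4×188×39)]/2 = 55.2 m/s
Supergeostrophic (V > V_g = 39 m/s), as expected around a high.
Converting: 55.2 m/s × 1.944 = 107 knots

107 knots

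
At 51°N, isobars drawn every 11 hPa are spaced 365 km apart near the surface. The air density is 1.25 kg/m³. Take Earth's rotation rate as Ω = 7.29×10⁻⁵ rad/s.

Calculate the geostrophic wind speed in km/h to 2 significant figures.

Coriolis parameter at 51°N:
f = 2Ω sin φ = 2 × 7.29×10⁻⁵ × sin 51° = 1.13×10⁻⁴ s⁻¹
Pressure gradient: |∂P/∂n| = 1100 Pa / 365000 m = 3.01×10⁻³ Pa/m
Geostrophic balance (pressure-gradient force = Coriolis force):
V_g = (1/(fρ)) |∂P/∂n| = 3.01×10⁻³ / (1.13×10⁻⁴ × 1.25) = 21.3 m/s
Converting: 21.3 m/s × 3.6 = 77 km/h

77 km/h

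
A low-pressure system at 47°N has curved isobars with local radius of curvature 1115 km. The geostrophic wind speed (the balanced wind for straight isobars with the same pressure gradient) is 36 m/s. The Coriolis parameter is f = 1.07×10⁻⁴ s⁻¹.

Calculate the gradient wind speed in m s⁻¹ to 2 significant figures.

Around a low, centrifugal force acts outward with Coriolis, so pressure-gradient force balances both:
(1/ρ)|∂P/∂n| = fV + V²/R  →  V² + fR·V − fR·V_g = 0
With fR = 1.07×10⁻⁴ × 1115×10³ m = 119 m/s:
V = [−fR + √((fR)² + 4 fR V_g)]/2 = [−119 + √(119² + 4×119×36)]/2 = 29 m/s
Subgeostrophic (V < V_g = 36 m/s), as expected around a low.

29 m s⁻¹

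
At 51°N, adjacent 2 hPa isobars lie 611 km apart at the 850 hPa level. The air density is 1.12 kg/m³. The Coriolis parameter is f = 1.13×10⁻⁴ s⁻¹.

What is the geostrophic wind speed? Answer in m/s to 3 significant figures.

2.59 m/s

Pressure gradient: |∂P/∂n| = 200 Pa / 611000 m = 3.27×10⁻⁴ Pa/m
Geostrophic balance (pressure-gradient force = Coriolis force):
V_g = (1/(fρ)) |∂P/∂n| = 3.27×10⁻⁴ / (1.13×10⁻⁴ × 1.12) = 2.59 m/s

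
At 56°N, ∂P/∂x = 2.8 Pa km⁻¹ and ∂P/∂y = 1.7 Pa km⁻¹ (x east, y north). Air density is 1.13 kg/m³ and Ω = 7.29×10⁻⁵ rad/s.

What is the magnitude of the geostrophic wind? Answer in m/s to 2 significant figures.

24 m/s

Coriolis parameter at 56°N:
f = 2Ω sin φ = 2 × 7.29×10⁻⁵ × sin 56° = 1.21×10⁻⁴ s⁻¹
Component geostrophic relations (x east, y north):
u_g = −(1/(fρ)) ∂P/∂y,  v_g = (1/(fρ)) ∂P/∂x
u_g = −(1.7×10⁻³)/(1.21×10⁻⁴ × 1.13) = −12.4 m/s;  v_g = (2.8×10⁻³)/(1.21×10⁻⁴ × 1.13) = 20.5 m/s
|V_g| = √(u_g² + v_g²) = 24.0 m/s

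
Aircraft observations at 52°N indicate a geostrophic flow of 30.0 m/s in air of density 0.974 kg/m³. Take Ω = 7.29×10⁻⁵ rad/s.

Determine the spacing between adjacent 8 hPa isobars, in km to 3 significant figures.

Coriolis parameter at 52°N:
f = 2Ω sin φ = 2 × 7.29×10⁻⁵ × sin 52° = 1.15×10⁻⁴ s⁻¹
Geostrophic balance rearranged: |∂P/∂n| = f ρ V_g
|∂P/∂n| = 1.15×10⁻⁴ × 0.974 × 30.0 = 3.36×10⁻³ Pa/m
Isobar spacing: Δn = ΔP/|∂P/∂n| = 800 Pa / 3.36×10⁻³ Pa/m = 238298 m ≈ 238 km

238 km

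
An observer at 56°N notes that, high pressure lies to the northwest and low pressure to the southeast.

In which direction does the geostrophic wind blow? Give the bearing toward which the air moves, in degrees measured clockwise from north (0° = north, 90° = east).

225°

The pressure-gradient force points toward the southeast (bearing 135°).
Geostrophic balance: in the Northern Hemisphere the Coriolis force deflects motion to the right, so the geostrophic wind blows 90° to the right of the pressure-gradient force (low pressure on the left).
Rotating 135° by 90° clockwise gives 225° — the wind blows toward the southwest.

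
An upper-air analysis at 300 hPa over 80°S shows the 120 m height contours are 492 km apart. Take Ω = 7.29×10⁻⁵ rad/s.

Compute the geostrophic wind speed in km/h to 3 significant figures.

Coriolis parameter at 80°S:
f = 2Ω sin φ = 2 × 7.29×10⁻⁵ × sin 80° = 1.44×10⁻⁴ s⁻¹
Height gradient: |∂Z/∂n| = 120 m / 492000 m = 2.44×10⁻⁴
On a pressure surface, geostrophic balance gives V_g = (g/f)|∂Z/∂n|:
V_g = 9.81 × 2.44×10⁻⁴ / 1.44×10⁻⁴ = 16.7 m/s
Converting: 16.7 m/s × 3.6 = 60.0 km/h

60.0 km/h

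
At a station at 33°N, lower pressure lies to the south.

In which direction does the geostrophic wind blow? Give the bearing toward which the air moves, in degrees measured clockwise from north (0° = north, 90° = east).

270°

The pressure-gradient force points toward the south (bearing 180°).
Geostrophic balance: in the Northern Hemisphere the Coriolis force deflects motion to the right, so the geostrophic wind blows 90° to the right of the pressure-gradient force (low pressure on the left).
Rotating 180° by 90° clockwise gives 270° — the wind blows toward the west.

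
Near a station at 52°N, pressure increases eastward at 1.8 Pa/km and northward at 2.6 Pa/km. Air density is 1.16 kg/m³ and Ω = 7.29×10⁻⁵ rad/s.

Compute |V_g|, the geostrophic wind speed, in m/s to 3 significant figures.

23.7 m/s

Coriolis parameter at 52°N:
f = 2Ω sin φ = 2 × 7.29×10⁻⁵ × sin 52° = 1.15×10⁻⁴ s⁻¹
Component geostrophic relations (x east, y north):
u_g = −(1/(fρ)) ∂P/∂y,  v_g = (1/(fρ)) ∂P/∂x
u_g = −(2.6×10⁻³)/(1.15×10⁻⁴ × 1.16) = −19.5 m/s;  v_g = (1.8×10⁻³)/(1.15×10⁻⁴ × 1.16) = 13.5 m/s
|V_g| = √(u_g² + v_g²) = 23.7 m/s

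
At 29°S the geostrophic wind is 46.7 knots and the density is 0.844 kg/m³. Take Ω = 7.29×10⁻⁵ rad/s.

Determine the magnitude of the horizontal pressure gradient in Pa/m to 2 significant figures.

1.4×10⁻³ Pa/m

Coriolis parameter at 29°S:
f = 2Ω sin φ = 2 × 7.29×10⁻⁵ × sin 29° = 7.07×10⁻⁵ s⁻¹
Wind speed in SI: 46.7 knots = 24.0 m/s
Geostrophic balance rearranged: |∂P/∂n| = f ρ V_g
|∂P/∂n| = 7.07×10⁻⁵ × 0.844 × 24.0 = 1.43×10⁻³ Pa/m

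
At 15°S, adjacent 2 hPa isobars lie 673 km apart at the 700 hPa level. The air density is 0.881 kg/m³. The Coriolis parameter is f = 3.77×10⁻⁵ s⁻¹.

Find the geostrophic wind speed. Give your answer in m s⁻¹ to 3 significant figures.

Pressure gradient: |∂P/∂n| = 200 Pa / 673000 m = 2.97×10⁻⁴ Pa/m
Geostrophic balance (pressure-gradient force = Coriolis force):
V_g = (1/(fρ)) |∂P/∂n| = 2.97×10⁻⁴ / (3.77×10⁻⁵ × 0.881) = 8.95 m/s

8.95 m s⁻¹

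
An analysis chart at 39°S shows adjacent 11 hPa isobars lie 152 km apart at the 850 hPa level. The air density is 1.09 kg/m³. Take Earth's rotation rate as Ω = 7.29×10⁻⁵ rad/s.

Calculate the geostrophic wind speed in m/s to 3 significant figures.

72.4 m/s

Coriolis parameter at 39°S:
f = 2Ω sin φ = 2 × 7.29×10⁻⁵ × sin 39° = 9.18×10⁻⁵ s⁻¹
Pressure gradient: |∂P/∂n| = 1100 Pa / 152000 m = 7.24×10⁻³ Pa/m
Geostrophic balance (pressure-gradient force = Coriolis force):
V_g = (1/(fρ)) |∂P/∂n| = 7.24×10⁻³ / (9.18×10⁻⁵ × 1.09) = 72.4 m/s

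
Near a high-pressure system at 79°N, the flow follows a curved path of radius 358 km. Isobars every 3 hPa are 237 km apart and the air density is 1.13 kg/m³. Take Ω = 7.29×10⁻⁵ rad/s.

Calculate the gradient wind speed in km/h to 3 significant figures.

34.7 km/h

Coriolis parameter at 79°N:
f = 2Ω sin φ = 2 × 7.29×10⁻⁵ × sin 79° = 1.43×10⁻⁴ s⁻¹
Pressure gradient: |∂P/∂n| = 300 Pa / 237000 m = 1.27×10⁻³ Pa/m
Geostrophic speed: V_g = |∂P/∂n|/(fρ) = 1.27×10⁻³/(1.43×10⁻⁴ × 1.13) = 7.83 m/s
Around a high, pressure-gradient force acts outward with centrifugal, so Coriolis balances both:
fV = (1/ρ)|∂P/∂n| + V²/R  →  V² − fR·V + fR·V_g = 0
With fR = 1.43×10⁻⁴ × 358×10³ m = 51.2 m/s:
V = [fR − √((fR)² − 4 fR V_g)]/2 = [51.2 − √(51.2² − 4×51.2×7.83)]/2 = 9.64 m/s
Supergeostrophic (V > V_g = 7.83 m/s), as expected around a high.
Converting: 9.64 m/s × 3.6 = 34.7 km/h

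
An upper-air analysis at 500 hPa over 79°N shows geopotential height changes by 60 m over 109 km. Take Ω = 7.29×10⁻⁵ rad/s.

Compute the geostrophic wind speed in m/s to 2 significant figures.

38 m/s

Coriolis parameter at 79°N:
f = 2Ω sin φ = 2 × 7.29×10⁻⁵ × sin 79° = 1.43×10⁻⁴ s⁻¹
Height gradient: |∂Z/∂n| = 60 m / 109000 m = 5.50×10⁻⁴
On a pressure surface, geostrophic balance gives V_g = (g/f)|∂Z/∂n|:
V_g = 9.81 × 5.50×10⁻⁴ / 1.43×10⁻⁴ = 37.7 m/s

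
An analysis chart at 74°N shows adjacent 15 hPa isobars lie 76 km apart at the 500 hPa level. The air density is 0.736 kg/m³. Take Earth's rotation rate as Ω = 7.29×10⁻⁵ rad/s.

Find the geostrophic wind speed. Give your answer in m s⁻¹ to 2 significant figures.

190 m s⁻¹

Coriolis parameter at 74°N:
f = 2Ω sin φ = 2 × 7.29×10⁻⁵ × sin 74° = 1.40×10⁻⁴ s⁻¹
Pressure gradient: |∂P/∂n| = 1500 Pa / 76000 m = 1.97×10⁻² Pa/m
Geostrophic balance (pressure-gradient force = Coriolis force):
V_g = (1/(fρ)) |∂P/∂n| = 1.97×10⁻² / (1.40×10⁻⁴ × 0.736) = 191 m/s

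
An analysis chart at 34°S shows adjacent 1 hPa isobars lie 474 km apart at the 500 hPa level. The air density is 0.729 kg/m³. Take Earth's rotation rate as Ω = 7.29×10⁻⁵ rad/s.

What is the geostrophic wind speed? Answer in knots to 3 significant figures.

6.90 knots

Coriolis parameter at 34°S:
f = 2Ω sin φ = 2 × 7.29×10⁻⁵ × sin 34° = 8.15×10⁻⁵ s⁻¹
Pressure gradient: |∂P/∂n| = 100 Pa / 474000 m = 2.11×10⁻⁴ Pa/m
Geostrophic balance (pressure-gradient force = Coriolis force):
V_g = (1/(fρ)) |∂P/∂n| = 2.11×10⁻⁴ / (8.15×10⁻⁵ × 0.729) = 3.55 m/s
Converting: 3.55 m/s × 1.944 = 6.90 knots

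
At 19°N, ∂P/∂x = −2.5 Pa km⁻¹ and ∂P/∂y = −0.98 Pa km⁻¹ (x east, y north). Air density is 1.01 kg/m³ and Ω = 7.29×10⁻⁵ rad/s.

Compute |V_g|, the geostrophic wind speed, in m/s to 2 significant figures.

Coriolis parameter at 19°N:
f = 2Ω sin φ = 2 × 7.29×10⁻⁵ × sin 19° = 4.75×10⁻⁵ s⁻¹
Component geostrophic relations (x east, y north):
u_g = −(1/(fρ)) ∂P/∂y,  v_g = (1/(fρ)) ∂P/∂x
u_g = −(−0.98×10⁻³)/(4.75×10⁻⁵ × 1.01) = 20.4 m/s;  v_g = (−2.5×10⁻³)/(4.75×10⁻⁵ × 1.01) = −52.1 m/s
|V_g| = √(u_g² + v_g²) = 56.0 m/s

56 m/s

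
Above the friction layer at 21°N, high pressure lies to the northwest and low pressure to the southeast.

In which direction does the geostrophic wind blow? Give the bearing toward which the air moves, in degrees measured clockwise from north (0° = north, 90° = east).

225°

The pressure-gradient force points toward the southeast (bearing 135°).
Geostrophic balance: in the Northern Hemisphere the Coriolis force deflects motion to the right, so the geostrophic wind blows 90° to the right of the pressure-gradient force (low pressure on the left).
Rotating 135° by 90° clockwise gives 225° — the wind blows toward the southwest.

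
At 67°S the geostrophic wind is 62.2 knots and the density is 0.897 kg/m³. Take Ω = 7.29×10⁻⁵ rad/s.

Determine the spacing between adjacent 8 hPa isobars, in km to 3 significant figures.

Coriolis parameter at 67°S:
f = 2Ω sin φ = 2 × 7.29×10⁻⁵ × sin 67° = 1.34×10⁻⁴ s⁻¹
Wind speed in SI: 62.2 knots = 32.0 m/s
Geostrophic balance rearranged: |∂P/∂n| = f ρ V_g
|∂P/∂n| = 1.34×10⁻⁴ × 0.897 × 32.0 = 3.85×10⁻³ Pa/m
Isobar spacing: Δn = ΔP/|∂P/∂n| = 800 Pa / 3.85×10⁻³ Pa/m = 207676 m ≈ 208 km

208 km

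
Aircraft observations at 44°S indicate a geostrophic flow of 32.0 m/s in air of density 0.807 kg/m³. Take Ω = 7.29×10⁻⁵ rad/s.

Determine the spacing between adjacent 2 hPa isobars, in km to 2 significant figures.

76 km

Coriolis parameter at 44°S:
f = 2Ω sin φ = 2 × 7.29×10⁻⁵ × sin 44° = 1.01×10⁻⁴ s⁻¹
Geostrophic balance rearranged: |∂P/∂n| = f ρ V_g
|∂P/∂n| = 1.01×10⁻⁴ × 0.807 × 32.0 = 2.62×10⁻³ Pa/m
Isobar spacing: Δn = ΔP/|∂P/∂n| = 200 Pa / 2.62×10⁻³ Pa/m = 76468 m ≈ 76 km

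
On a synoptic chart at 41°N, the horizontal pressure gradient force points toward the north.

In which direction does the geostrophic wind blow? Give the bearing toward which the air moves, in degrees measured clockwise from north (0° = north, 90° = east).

The pressure-gradient force points toward the north (bearing 000°).
Geostrophic balance: in the Northern Hemisphere the Coriolis force deflects motion to the right, so the geostrophic wind blows 90° to the right of the pressure-gradient force (low pressure on the left).
Rotating 000° by 90° clockwise gives 090° — the wind blows toward the east.

090°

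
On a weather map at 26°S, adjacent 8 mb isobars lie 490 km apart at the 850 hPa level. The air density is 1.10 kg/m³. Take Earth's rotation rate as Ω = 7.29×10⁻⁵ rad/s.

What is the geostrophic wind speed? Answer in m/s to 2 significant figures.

Coriolis parameter at 26°S:
f = 2Ω sin φ = 2 × 7.29×10⁻⁵ × sin 26° = 6.39×10⁻⁵ s⁻¹
Pressure gradient: |∂P/∂n| = 800 Pa / 490000 m = 1.63×10⁻³ Pa/m
Geostrophic balance (pressure-gradient force = Coriolis force):
V_g = (1/(fρ)) |∂P/∂n| = 1.63×10⁻³ / (6.39×10⁻⁵ × 1.10) = 23.2 m/s

23 m/s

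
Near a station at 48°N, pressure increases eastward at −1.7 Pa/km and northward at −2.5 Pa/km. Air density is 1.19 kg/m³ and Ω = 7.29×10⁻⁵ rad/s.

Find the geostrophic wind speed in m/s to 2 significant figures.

Coriolis parameter at 48°N:
f = 2Ω sin φ = 2 × 7.29×10⁻⁵ × sin 48° = 1.08×10⁻⁴ s⁻¹
Component geostrophic relations (x east, y north):
u_g = −(1/(fρ)) ∂P/∂y,  v_g = (1/(fρ)) ∂P/∂x
u_g = −(−2.5×10⁻³)/(1.08×10⁻⁴ × 1.19) = 19.4 m/s;  v_g = (−1.7×10⁻³)/(1.08×10⁻⁴ × 1.19) = −13.2 m/s
|V_g| = √(u_g² + v_g²) = 23.4 m/s

23 m/s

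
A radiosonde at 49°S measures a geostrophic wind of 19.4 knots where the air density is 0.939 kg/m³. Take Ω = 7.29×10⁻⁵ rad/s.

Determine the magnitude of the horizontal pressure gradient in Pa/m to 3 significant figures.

Coriolis parameter at 49°S:
f = 2Ω sin φ = 2 × 7.29×10⁻⁵ × sin 49° = 1.10×10⁻⁴ s⁻¹
Wind speed in SI: 19.4 knots = 9.98 m/s
Geostrophic balance rearranged: |∂P/∂n| = f ρ V_g
|∂P/∂n| = 1.10×10⁻⁴ × 0.939 × 9.98 = 1.03×10⁻³ Pa/m

1.03×10⁻³ Pa/m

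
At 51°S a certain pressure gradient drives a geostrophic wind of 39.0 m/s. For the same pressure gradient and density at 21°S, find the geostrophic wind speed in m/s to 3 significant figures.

With the same pressure gradient and density, V_g ∝ 1/f ∝ 1/sin φ.
V₂ = V₁ · sin φ₁ / sin φ₂ = 39.0 × sin 51° / sin 21°
V₂ = 39.0 × 0.7771/0.3584 = 84.6 m/s

84.6 m/s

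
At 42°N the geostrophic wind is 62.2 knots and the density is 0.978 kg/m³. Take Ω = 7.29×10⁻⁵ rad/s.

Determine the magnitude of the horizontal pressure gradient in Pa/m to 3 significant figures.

3.05×10⁻³ Pa/m

Coriolis parameter at 42°N:
f = 2Ω sin φ = 2 × 7.29×10⁻⁵ × sin 42° = 9.76×10⁻⁵ s⁻¹
Wind speed in SI: 62.2 knots = 32.0 m/s
Geostrophic balance rearranged: |∂P/∂n| = f ρ V_g
|∂P/∂n| = 9.76×10⁻⁵ × 0.978 × 32.0 = 3.05×10⁻³ Pa/m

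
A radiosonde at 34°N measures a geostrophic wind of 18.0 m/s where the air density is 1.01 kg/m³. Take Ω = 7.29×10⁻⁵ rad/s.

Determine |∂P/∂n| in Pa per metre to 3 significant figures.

1.48×10⁻³ Pa/m

Coriolis parameter at 34°N:
f = 2Ω sin φ = 2 × 7.29×10⁻⁵ × sin 34° = 8.15×10⁻⁵ s⁻¹
Geostrophic balance rearranged: |∂P/∂n| = f ρ V_g
|∂P/∂n| = 8.15×10⁻⁵ × 1.01 × 18.0 = 1.48×10⁻³ Pa/m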